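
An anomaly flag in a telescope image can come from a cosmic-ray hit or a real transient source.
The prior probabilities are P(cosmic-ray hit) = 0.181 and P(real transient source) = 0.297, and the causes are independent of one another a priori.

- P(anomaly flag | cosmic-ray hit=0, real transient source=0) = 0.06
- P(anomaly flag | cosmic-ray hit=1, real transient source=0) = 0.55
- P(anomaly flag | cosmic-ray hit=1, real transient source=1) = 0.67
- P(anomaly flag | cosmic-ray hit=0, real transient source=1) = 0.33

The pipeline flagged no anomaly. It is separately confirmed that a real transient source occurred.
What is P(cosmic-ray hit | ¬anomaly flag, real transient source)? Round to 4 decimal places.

P(cosmic-ray hit | ¬anomaly flag, real transient source) ≈ 0.0982

Numerator (weight on configurations with cosmic-ray hit): 0.33·0.181 = 0.059730
Denominator P(¬anomaly flag | real transient source): 0.67·0.819 + 0.33·0.181 = 0.608460
P(cosmic-ray hit | ¬anomaly flag, real transient source) = 0.059730/0.608460 ≈ 0.0982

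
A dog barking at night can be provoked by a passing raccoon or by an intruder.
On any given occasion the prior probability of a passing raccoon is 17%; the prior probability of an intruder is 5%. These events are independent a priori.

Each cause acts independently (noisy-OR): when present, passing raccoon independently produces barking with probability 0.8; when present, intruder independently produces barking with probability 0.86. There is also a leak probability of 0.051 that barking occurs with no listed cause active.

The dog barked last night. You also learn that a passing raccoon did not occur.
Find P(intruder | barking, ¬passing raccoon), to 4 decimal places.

Under noisy-OR, P(barking | causes) = 1 − (1−0.051)·∏(1−qᵢ) over the active causes.
P(barking | ¬passing raccoon) = 0.051×0.95 + 0.86714×0.05 = 0.048450 + 0.043357 = 0.091807
Restricting to configurations with intruder present: 0.86714×0.05 = 0.043357.
So P(intruder | barking, ¬passing raccoon) = 0.043357/0.091807 ≈ 0.4723.

P(intruder | barking, ¬passing raccoon) ≈ 0.4723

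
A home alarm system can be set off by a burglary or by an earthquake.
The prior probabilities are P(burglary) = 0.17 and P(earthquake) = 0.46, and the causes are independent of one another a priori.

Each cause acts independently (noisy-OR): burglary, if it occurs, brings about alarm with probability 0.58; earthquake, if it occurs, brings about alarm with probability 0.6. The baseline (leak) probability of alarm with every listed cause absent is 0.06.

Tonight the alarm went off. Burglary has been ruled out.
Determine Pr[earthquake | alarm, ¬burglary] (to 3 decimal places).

Pr[earthquake | alarm, ¬burglary] ≈ 0.899

Under noisy-OR, P(alarm | causes) = 1 − (1−0.06)·∏(1−qᵢ) over the active causes.
P(alarm | ¬burglary) = 0.06·0.54 + 0.624·0.46 = 0.032400 + 0.287040 = 0.319440
Restricting to configurations with earthquake present: 0.624·0.46 = 0.287040.
P(earthquake | alarm, ¬burglary) = 0.287040 / 0.319440 ≈ 0.899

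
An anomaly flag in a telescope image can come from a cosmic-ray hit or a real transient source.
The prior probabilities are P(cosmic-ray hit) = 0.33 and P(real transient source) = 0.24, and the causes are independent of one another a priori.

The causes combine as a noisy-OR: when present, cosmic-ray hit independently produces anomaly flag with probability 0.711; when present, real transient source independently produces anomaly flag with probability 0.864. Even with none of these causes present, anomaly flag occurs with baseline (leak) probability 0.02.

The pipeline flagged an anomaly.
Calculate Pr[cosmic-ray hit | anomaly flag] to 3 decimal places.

Under noisy-OR, P(anomaly flag | causes) = 1 − (1−0.02)·∏(1−qᵢ) over the active causes.
Numerator (weight on configurations with cosmic-ray hit): 0.179768 + 0.076149 = 0.255917
Denominator P(anomaly flag): 0.02·0.67·0.76 + 0.86672·0.67·0.24 + 0.71678·0.33·0.76 + 0.961482·0.33·0.24 = 0.405470
P(cosmic-ray hit | anomaly flag) = 0.255917/0.405470 ≈ 0.631

Pr[cosmic-ray hit | anomaly flag] ≈ 0.631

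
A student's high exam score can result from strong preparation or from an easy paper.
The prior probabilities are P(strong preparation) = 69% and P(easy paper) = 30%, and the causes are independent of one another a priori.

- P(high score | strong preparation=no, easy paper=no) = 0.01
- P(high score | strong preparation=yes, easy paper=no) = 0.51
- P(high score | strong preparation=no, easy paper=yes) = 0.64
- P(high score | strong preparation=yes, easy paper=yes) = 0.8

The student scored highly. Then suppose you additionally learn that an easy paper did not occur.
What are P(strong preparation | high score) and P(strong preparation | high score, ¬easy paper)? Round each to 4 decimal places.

P(strong preparation | high score) ≈ 0.8697; P(strong preparation | high score, ¬easy paper) ≈ 0.9913

Sum P(high score|·) weighted by the priors over the 4 (strong preparation, easy paper) configurations:
  P(high score) = 0.01×0.31×0.7 + 0.64×0.31×0.3 + 0.51×0.69×0.7 + 0.8×0.69×0.3
        = 0.002170 + 0.059520 + 0.246330 + 0.165600 = 0.473620
The terms with strong preparation present sum to 0.411930, so
  P(strong preparation | high score) = 0.411930 / 0.473620 ≈ 0.8697

With the extra evidence:
P(high score | ¬easy paper) = 0.01·0.31 + 0.51·0.69 = 0.003100 + 0.351900 = 0.355000
The strong preparation-present share is 0.51·0.69 = 0.351900.
So P(strong preparation | high score, ¬easy paper) = 0.351900/0.355000 ≈ 0.9913.
With easy paper excluded, strong preparation must carry more of the explanatory weight for the high score.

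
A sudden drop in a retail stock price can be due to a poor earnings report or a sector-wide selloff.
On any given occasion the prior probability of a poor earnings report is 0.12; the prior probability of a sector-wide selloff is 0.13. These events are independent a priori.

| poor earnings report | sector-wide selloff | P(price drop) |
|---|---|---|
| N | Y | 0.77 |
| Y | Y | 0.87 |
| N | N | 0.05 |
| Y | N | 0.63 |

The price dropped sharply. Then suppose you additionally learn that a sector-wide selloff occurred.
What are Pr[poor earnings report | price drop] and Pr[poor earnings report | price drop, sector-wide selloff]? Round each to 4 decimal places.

Pr[poor earnings report | price drop] ≈ 0.3857; Pr[poor earnings report | price drop, sector-wide selloff] ≈ 0.1335

Weight on poor earnings report=true, given the evidence: 0.065772 + 0.013572 = 0.079344
The normalizing constant is 0.05×0.88×0.87 + 0.77×0.88×0.13 + 0.63×0.12×0.87 + 0.87×0.12×0.13 = 0.205712
P(poor earnings report | price drop) = 0.079344/0.205712 ≈ 0.3857

Now also conditioning on sector-wide selloff=true:
Weight on poor earnings report=true, given the evidence: 0.87·0.12 = 0.104400
Normalizer over all consistent configurations: 0.77·0.88 + 0.87·0.12 = 0.782000
P(poor earnings report | price drop, sector-wide selloff) = 0.104400/0.782000 ≈ 0.1335
This is intercausal reasoning (explaining away): once sector-wide selloff accounts for the price drop, poor earnings report becomes less likely.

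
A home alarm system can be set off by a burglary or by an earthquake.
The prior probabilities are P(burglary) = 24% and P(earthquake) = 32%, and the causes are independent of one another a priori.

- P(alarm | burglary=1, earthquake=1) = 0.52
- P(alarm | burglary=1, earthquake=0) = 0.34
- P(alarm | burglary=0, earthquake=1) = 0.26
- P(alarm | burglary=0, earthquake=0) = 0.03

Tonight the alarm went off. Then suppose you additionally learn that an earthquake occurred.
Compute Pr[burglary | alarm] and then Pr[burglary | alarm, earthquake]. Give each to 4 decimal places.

Pr[burglary | alarm] ≈ 0.5479; Pr[burglary | alarm, earthquake] ≈ 0.3871

Enumerate the 4 (burglary, earthquake) configurations and weight by the priors:
  P(alarm) = 0.03×0.76×0.68 + 0.26×0.76×0.32 + 0.34×0.24×0.68 + 0.52×0.24×0.32
        = 0.015504 + 0.063232 + 0.055488 + 0.039936 = 0.174160
The terms with burglary present sum to 0.095424, so
  P(burglary | alarm) = 0.095424 / 0.174160 ≈ 0.5479

Now condition on the additional information:
P(alarm | earthquake) = 0.26×0.76 + 0.52×0.24 = 0.197600 + 0.124800 = 0.322400
Of this, 0.124800 comes from 0.52×0.24 (the burglary=true cases).
Hence the posterior is 0.124800/0.322400 ≈ 0.3871.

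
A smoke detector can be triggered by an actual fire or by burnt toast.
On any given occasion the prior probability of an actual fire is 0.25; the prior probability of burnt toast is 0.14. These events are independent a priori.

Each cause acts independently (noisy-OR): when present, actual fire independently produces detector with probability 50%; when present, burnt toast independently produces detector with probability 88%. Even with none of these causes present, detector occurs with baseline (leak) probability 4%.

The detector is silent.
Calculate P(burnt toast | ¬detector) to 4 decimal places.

P(burnt toast | ¬detector) ≈ 0.0192

Under noisy-OR, P(detector | causes) = 1 − (1−0.04)·∏(1−qᵢ) over the active causes.
Sum P(¬detector|·) weighted by the priors over the 4 (actual fire, burnt toast) configurations:
  P(¬detector) = 0.96·0.75·0.86 + 0.1152·0.75·0.14 + 0.48·0.25·0.86 + 0.0576·0.25·0.14
        = 0.619200 + 0.012096 + 0.103200 + 0.002016 = 0.736512
Configurations with burnt toast contribute 0.014112, so
  P(burnt toast | ¬detector) = 0.014112 / 0.736512 ≈ 0.0192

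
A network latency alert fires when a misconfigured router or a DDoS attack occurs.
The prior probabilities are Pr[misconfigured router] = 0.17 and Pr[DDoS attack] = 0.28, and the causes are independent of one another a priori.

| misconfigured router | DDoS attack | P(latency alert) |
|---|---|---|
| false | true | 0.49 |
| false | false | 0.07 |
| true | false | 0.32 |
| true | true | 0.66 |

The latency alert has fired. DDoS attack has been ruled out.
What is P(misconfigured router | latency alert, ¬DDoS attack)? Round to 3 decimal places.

P(misconfigured router | latency alert, ¬DDoS attack) ≈ 0.484

P(latency alert | ¬DDoS attack) = 0.07*0.83 + 0.32*0.17 = 0.058100 + 0.054400 = 0.112500
The misconfigured router-present share is 0.32*0.17 = 0.054400.
P(misconfigured router | latency alert, ¬DDoS attack) = 0.054400 / 0.112500 ≈ 0.484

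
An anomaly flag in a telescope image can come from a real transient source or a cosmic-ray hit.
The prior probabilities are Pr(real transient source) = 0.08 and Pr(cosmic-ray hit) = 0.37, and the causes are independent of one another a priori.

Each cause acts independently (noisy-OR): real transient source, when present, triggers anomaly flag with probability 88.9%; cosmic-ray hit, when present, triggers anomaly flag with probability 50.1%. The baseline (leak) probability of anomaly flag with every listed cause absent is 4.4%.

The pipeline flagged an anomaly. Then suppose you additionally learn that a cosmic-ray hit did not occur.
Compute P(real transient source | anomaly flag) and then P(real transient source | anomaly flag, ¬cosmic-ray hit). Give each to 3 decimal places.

Under noisy-OR, P(anomaly flag | causes) = 1 − (1−0.044)·∏(1−qᵢ) over the active causes.
By total probability over the 4 (real transient source, cosmic-ray hit) configurations:
  P(anomaly flag) = 0.044×0.92×0.63 + 0.522956×0.92×0.37 + 0.893884×0.08×0.63 + 0.947048×0.08×0.37
        = 0.025502 + 0.178014 + 0.045052 + 0.028033 = 0.276601
Keeping only the real transient source-present terms gives 0.073085, so
  P(real transient source | anomaly flag) = 0.073085 / 0.276601 ≈ 0.264

With the extra evidence:
By total probability over both values of real transient source:
  P(anomaly flag | ¬cosmic-ray hit) = 0.044·0.92 + 0.893884·0.08
        = 0.040480 + 0.071511 = 0.111991
Configurations with real transient source contribute 0.071511, so
  P(real transient source | anomaly flag, ¬cosmic-ray hit) = 0.071511 / 0.111991 ≈ 0.639
With cosmic-ray hit excluded, real transient source must carry more of the explanatory weight for the anomaly flag.

P(real transient source | anomaly flag) ≈ 0.264; P(real transient source | anomaly flag, ¬cosmic-ray hit) ≈ 0.639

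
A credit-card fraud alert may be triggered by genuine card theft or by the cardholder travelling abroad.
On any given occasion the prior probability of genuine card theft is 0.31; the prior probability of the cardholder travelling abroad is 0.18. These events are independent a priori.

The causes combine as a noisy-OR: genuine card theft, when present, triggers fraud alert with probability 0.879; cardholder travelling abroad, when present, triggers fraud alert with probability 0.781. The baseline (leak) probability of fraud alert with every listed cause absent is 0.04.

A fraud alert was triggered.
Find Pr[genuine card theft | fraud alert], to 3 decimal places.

Pr[genuine card theft | fraud alert] ≈ 0.698

Under noisy-OR, P(fraud alert | causes) = 1 − (1−0.04)·∏(1−qᵢ) over the active causes.
By total probability over the 4 (genuine card theft, cardholder travelling abroad) configurations:
  P(fraud alert) = 0.04×0.69×0.82 + 0.78976×0.69×0.18 + 0.88384×0.31×0.82 + 0.974561×0.31×0.18
        = 0.022632 + 0.098088 + 0.224672 + 0.054381 = 0.399773
The terms with genuine card theft present sum to 0.279053, so
  P(genuine card theft | fraud alert) = 0.279053 / 0.399773 ≈ 0.698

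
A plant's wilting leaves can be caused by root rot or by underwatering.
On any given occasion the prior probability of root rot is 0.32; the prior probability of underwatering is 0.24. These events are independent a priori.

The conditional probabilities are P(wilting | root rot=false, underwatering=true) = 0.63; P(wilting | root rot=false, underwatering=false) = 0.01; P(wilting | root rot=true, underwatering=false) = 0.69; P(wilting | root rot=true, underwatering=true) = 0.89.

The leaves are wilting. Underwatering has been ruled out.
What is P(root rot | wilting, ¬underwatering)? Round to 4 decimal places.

P(root rot | wilting, ¬underwatering) ≈ 0.9701

Numerator (weight on configurations with root rot): 0.69·0.32 = 0.220800
The normalizing constant is 0.01·0.68 + 0.69·0.32 = 0.227600
P(root rot | wilting, ¬underwatering) = 0.220800/0.227600 ≈ 0.9701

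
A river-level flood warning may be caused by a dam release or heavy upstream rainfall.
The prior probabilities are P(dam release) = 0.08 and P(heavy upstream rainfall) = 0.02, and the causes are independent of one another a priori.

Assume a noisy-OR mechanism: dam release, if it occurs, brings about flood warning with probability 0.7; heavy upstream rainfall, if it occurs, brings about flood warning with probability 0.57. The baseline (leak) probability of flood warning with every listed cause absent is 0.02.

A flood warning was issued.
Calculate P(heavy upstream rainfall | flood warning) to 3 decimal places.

Under noisy-OR, P(flood warning | causes) = 1 − (1−0.02)·∏(1−qᵢ) over the active causes.
For the numerator, keep only heavy upstream rainfall=true terms: 0.010646 + 0.001398 = 0.012044
The normalizing constant is 0.02*0.92*0.98 + 0.5786*0.92*0.02 + 0.706*0.08*0.98 + 0.87358*0.08*0.02 = 0.085426
Posterior = 0.012044 / 0.085426 ≈ 0.141

P(heavy upstream rainfall | flood warning) ≈ 0.141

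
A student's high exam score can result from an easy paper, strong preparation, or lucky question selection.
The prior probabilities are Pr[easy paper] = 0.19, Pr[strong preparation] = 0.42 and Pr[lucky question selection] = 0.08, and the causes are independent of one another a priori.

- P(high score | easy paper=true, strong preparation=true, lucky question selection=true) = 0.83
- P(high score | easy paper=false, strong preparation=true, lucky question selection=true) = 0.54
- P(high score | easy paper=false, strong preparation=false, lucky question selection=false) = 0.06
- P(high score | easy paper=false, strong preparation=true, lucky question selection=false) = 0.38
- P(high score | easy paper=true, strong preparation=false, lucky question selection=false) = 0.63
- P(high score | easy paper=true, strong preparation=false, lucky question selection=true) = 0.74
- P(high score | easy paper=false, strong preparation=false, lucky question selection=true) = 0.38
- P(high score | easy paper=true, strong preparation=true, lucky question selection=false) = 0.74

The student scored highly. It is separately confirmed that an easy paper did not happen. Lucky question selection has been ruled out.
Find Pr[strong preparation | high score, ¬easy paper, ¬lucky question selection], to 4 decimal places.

Enumerate both values of strong preparation and weight by the priors:
  P(high score | ¬easy paper, ¬lucky question selection) = 0.06*0.58 + 0.38*0.42
        = 0.034800 + 0.159600 = 0.194400
The terms with strong preparation present sum to 0.159600, so
  P(strong preparation | high score, ¬easy paper, ¬lucky question selection) = 0.159600 / 0.194400 ≈ 0.8210

Pr[strong preparation | high score, ¬easy paper, ¬lucky question selection] ≈ 0.8210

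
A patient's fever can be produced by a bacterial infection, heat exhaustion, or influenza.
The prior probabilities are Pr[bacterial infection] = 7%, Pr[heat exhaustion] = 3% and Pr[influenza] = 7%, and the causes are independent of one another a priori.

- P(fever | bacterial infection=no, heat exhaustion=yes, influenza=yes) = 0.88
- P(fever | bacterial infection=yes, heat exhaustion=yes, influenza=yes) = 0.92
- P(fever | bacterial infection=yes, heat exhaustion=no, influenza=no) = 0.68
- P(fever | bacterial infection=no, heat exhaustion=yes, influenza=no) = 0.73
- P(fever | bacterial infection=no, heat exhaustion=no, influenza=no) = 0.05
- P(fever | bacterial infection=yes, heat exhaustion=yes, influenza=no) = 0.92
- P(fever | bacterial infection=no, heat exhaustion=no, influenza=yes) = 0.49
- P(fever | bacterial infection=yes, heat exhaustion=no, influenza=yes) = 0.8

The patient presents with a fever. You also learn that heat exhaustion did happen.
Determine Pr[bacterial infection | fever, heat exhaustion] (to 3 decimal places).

Weight on bacterial infection=true, given the evidence: 0.059892 + 0.004508 = 0.064400
Normalizer over all consistent configurations: 0.73*0.93*0.93 + 0.88*0.93*0.07 + 0.92*0.07*0.93 + 0.92*0.07*0.07 = 0.753065
P(bacterial infection | fever, heat exhaustion) = 0.064400/0.753065 ≈ 0.086

Pr[bacterial infection | fever, heat exhaustion] ≈ 0.086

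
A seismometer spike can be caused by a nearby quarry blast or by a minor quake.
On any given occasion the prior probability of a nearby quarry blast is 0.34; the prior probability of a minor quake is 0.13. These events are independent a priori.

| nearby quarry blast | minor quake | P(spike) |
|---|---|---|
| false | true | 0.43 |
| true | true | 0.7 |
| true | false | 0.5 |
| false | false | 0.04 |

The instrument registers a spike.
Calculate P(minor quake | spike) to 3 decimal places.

P(minor quake | spike) ≈ 0.284

Enumerate the 4 (nearby quarry blast, minor quake) configurations and weight by the priors:
  P(spike) = 0.04×0.66×0.87 + 0.43×0.66×0.13 + 0.5×0.34×0.87 + 0.7×0.34×0.13
        = 0.022968 + 0.036894 + 0.147900 + 0.030940 = 0.238702
The terms with minor quake present sum to 0.067834, so
  P(minor quake | spike) = 0.067834 / 0.238702 ≈ 0.284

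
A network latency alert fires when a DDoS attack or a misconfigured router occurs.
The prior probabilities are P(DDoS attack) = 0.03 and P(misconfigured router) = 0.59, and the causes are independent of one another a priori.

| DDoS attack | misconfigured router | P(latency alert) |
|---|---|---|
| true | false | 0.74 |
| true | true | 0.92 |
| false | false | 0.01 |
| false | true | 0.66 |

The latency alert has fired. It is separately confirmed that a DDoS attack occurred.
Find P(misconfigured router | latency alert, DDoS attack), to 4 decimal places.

Enumerate both values of misconfigured router and weight by the priors:
  P(latency alert | DDoS attack) = 0.74×0.41 + 0.92×0.59
        = 0.303400 + 0.542800 = 0.846200
The terms with misconfigured router present sum to 0.542800, so
  P(misconfigured router | latency alert, DDoS attack) = 0.542800 / 0.846200 ≈ 0.6415

P(misconfigured router | latency alert, DDoS attack) ≈ 0.6415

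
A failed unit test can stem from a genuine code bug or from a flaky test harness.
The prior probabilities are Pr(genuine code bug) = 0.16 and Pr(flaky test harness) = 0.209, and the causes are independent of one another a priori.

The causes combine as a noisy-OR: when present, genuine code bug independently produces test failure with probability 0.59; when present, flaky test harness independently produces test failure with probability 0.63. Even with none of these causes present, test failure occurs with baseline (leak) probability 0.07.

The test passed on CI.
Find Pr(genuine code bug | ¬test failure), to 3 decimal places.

Pr(genuine code bug | ¬test failure) ≈ 0.072

Under noisy-OR, P(test failure | causes) = 1 − (1−0.07)·∏(1−qᵢ) over the active causes.
Weight on genuine code bug=true, given the evidence: 0.048257 + 0.004718 = 0.052975
Normalizer over all consistent configurations: 0.93×0.84×0.791 + 0.3441×0.84×0.209 + 0.3813×0.16×0.791 + 0.141081×0.16×0.209 = 0.731314
P(genuine code bug | ¬test failure) = 0.052975/0.731314 ≈ 0.072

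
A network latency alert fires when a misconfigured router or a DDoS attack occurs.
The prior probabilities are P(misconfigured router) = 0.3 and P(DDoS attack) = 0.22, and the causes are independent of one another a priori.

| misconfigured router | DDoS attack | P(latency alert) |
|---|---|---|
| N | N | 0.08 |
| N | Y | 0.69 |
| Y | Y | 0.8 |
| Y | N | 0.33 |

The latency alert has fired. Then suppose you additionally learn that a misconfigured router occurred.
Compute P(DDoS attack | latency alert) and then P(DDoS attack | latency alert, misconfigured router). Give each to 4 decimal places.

For the numerator, keep only DDoS attack=true terms: 0.106260 + 0.052800 = 0.159060
Normalizer over all consistent configurations: 0.08·0.7·0.78 + 0.69·0.7·0.22 + 0.33·0.3·0.78 + 0.8·0.3·0.22 = 0.279960
Posterior = 0.159060 / 0.279960 ≈ 0.5682

With the extra evidence:
P(latency alert | misconfigured router) = 0.33·0.78 + 0.8·0.22 = 0.257400 + 0.176000 = 0.433400
Restricting to configurations with DDoS attack present: 0.8·0.22 = 0.176000.
So P(DDoS attack | latency alert, misconfigured router) = 0.176000/0.433400 ≈ 0.4061.
The drop from 0.5682 to 0.4061 is the explaining-away (discounting) effect.

P(DDoS attack | latency alert) ≈ 0.5682; P(DDoS attack | latency alert, misconfigured router) ≈ 0.4061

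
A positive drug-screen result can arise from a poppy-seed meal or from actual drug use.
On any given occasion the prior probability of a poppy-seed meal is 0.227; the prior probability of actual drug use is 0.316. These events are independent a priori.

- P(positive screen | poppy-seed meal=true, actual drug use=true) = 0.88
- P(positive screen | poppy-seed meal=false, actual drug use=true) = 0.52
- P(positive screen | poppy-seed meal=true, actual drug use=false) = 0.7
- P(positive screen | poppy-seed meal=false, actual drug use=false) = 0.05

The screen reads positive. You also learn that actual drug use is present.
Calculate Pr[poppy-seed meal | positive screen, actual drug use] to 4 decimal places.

P(positive screen | actual drug use) = 0.52×0.773 + 0.88×0.227 = 0.401960 + 0.199760 = 0.601720
Restricting to configurations with poppy-seed meal present: 0.88×0.227 = 0.199760.
Hence the posterior is 0.199760/0.601720 ≈ 0.3320.

Pr[poppy-seed meal | positive screen, actual drug use] ≈ 0.3320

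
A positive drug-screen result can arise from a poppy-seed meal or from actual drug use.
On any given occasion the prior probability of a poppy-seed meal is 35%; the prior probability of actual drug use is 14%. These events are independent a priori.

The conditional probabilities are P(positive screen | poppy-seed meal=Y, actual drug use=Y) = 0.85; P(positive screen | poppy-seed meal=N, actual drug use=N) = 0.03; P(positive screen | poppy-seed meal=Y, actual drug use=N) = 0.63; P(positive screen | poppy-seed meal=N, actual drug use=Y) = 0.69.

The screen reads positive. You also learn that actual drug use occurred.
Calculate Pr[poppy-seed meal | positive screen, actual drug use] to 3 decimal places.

Enumerate both values of poppy-seed meal and weight by the priors:
  P(positive screen | actual drug use) = 0.69×0.65 + 0.85×0.35
        = 0.448500 + 0.297500 = 0.746000
The terms with poppy-seed meal present sum to 0.297500, so
  P(poppy-seed meal | positive screen, actual drug use) = 0.297500 / 0.746000 ≈ 0.399

Pr[poppy-seed meal | positive screen, actual drug use] ≈ 0.399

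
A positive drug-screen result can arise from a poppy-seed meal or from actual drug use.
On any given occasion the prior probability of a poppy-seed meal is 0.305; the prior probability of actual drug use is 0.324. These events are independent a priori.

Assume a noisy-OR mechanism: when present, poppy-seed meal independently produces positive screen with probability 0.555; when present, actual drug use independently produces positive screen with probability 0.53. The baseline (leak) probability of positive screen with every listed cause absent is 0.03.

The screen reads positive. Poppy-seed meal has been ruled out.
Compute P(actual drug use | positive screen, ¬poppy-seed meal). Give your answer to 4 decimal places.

P(actual drug use | positive screen, ¬poppy-seed meal) ≈ 0.8968

Under noisy-OR, P(positive screen | causes) = 1 − (1−0.03)·∏(1−qᵢ) over the active causes.
Weight on actual drug use=true, given the evidence: 0.5441×0.324 = 0.176288
The normalizing constant is 0.03×0.676 + 0.5441×0.324 = 0.196568
Posterior = 0.176288 / 0.196568 ≈ 0.8968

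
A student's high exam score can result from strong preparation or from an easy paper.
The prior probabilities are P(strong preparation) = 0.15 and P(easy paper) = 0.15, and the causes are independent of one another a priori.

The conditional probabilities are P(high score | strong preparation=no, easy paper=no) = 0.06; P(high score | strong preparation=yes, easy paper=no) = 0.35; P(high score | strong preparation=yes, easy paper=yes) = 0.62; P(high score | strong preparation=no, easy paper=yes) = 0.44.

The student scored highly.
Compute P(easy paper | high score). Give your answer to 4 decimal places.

P(easy paper | high score) ≈ 0.4433

For the numerator, keep only easy paper=true terms: 0.056100 + 0.013950 = 0.070050
Normalizer over all consistent configurations: 0.06*0.85*0.85 + 0.44*0.85*0.15 + 0.35*0.15*0.85 + 0.62*0.15*0.15 = 0.158025
P(easy paper | high score) = 0.070050/0.158025 ≈ 0.4433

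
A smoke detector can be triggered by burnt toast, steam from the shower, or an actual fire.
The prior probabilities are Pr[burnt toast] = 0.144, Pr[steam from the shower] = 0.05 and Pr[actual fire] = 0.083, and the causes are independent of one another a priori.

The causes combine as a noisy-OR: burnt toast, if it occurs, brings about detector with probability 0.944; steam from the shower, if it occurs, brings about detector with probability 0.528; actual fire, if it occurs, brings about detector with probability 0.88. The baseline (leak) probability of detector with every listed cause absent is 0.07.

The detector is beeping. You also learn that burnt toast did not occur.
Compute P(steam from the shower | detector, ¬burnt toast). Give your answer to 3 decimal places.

P(steam from the shower | detector, ¬burnt toast) ≈ 0.185

Under noisy-OR, P(detector | causes) = 1 − (1−0.07)·∏(1−qᵢ) over the active causes.
P(detector | ¬burnt toast) = 0.07×0.95×0.917 + 0.8884×0.95×0.083 + 0.56104×0.05×0.917 + 0.947325×0.05×0.083 = 0.060981 + 0.070050 + 0.025724 + 0.003931 = 0.160686
The steam from the shower-present share is 0.025724 + 0.003931 = 0.029655.
P(steam from the shower | detector, ¬burnt toast) = 0.029655 / 0.160686 ≈ 0.185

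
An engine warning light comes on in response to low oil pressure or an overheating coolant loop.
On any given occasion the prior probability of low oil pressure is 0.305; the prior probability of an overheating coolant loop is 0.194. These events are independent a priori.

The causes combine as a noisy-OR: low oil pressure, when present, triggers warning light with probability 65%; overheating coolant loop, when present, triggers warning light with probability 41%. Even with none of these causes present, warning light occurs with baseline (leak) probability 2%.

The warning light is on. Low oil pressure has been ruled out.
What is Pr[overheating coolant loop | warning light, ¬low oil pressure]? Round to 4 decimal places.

Pr[overheating coolant loop | warning light, ¬low oil pressure] ≈ 0.8354

Under noisy-OR, P(warning light | causes) = 1 − (1−0.02)·∏(1−qᵢ) over the active causes.
P(warning light | ¬low oil pressure) = 0.02×0.806 + 0.4218×0.194 = 0.016120 + 0.081829 = 0.097949
The overheating coolant loop-present share is 0.4218×0.194 = 0.081829.
P(overheating coolant loop | warning light, ¬low oil pressure) = 0.081829 / 0.097949 ≈ 0.8354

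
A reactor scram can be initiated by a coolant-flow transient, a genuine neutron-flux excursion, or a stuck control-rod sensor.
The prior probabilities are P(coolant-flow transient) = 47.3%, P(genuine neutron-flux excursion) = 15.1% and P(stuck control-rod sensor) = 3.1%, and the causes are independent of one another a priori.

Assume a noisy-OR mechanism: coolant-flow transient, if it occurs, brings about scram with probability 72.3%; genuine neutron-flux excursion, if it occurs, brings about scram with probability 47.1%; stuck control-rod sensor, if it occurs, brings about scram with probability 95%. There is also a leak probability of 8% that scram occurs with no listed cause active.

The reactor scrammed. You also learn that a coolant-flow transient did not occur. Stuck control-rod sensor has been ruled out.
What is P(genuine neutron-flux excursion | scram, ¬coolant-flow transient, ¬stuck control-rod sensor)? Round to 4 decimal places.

Under noisy-OR, P(scram | causes) = 1 − (1−0.08)·∏(1−qᵢ) over the active causes.
P(scram | ¬coolant-flow transient, ¬stuck control-rod sensor) = 0.08*0.849 + 0.51332*0.151 = 0.067920 + 0.077511 = 0.145431
Of this, 0.077511 comes from 0.51332*0.151 (the genuine neutron-flux excursion=true cases).
Hence the posterior is 0.077511/0.145431 ≈ 0.5330.

P(genuine neutron-flux excursion | scram, ¬coolant-flow transient, ¬stuck control-rod sensor) ≈ 0.5330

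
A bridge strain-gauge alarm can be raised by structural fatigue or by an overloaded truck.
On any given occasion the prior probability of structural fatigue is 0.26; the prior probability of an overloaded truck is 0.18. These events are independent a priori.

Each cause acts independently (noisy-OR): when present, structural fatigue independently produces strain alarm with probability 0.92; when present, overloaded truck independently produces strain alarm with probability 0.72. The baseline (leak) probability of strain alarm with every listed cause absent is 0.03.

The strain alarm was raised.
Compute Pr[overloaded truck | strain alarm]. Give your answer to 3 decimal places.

Pr[overloaded truck | strain alarm] ≈ 0.399

Under noisy-OR, P(strain alarm | causes) = 1 − (1−0.03)·∏(1−qᵢ) over the active causes.
By total probability over the 4 (structural fatigue, overloaded truck) configurations:
  P(strain alarm) = 0.03*0.74*0.82 + 0.7284*0.74*0.18 + 0.9224*0.26*0.82 + 0.978272*0.26*0.18
        = 0.018204 + 0.097023 + 0.196656 + 0.045783 = 0.357666
The terms with overloaded truck present sum to 0.142806, so
  P(overloaded truck | strain alarm) = 0.142806 / 0.357666 ≈ 0.399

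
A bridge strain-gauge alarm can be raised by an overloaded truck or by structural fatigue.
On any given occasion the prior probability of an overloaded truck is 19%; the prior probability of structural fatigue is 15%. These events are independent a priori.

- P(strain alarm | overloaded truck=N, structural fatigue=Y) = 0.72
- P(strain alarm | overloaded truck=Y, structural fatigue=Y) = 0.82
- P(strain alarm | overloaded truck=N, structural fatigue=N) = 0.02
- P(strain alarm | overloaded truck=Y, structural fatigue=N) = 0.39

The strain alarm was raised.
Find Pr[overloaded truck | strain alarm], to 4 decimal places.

Weight on overloaded truck=true, given the evidence: 0.062985 + 0.023370 = 0.086355
The normalizing constant is 0.02·0.81·0.85 + 0.72·0.81·0.15 + 0.39·0.19·0.85 + 0.82·0.19·0.15 = 0.187605
Posterior = 0.086355 / 0.187605 ≈ 0.4603

Pr[overloaded truck | strain alarm] ≈ 0.4603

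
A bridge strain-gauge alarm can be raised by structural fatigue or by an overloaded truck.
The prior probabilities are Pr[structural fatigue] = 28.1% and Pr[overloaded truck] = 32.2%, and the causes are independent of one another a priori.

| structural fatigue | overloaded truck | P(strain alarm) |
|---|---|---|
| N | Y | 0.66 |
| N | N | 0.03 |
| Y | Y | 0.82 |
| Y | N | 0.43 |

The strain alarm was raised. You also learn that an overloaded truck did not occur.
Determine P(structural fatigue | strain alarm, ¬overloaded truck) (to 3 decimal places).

Weight on structural fatigue=true, given the evidence: 0.43×0.281 = 0.120830
The normalizing constant is 0.03×0.719 + 0.43×0.281 = 0.142400
P(structural fatigue | strain alarm, ¬overloaded truck) = 0.120830/0.142400 ≈ 0.849

P(structural fatigue | strain alarm, ¬overloaded truck) ≈ 0.849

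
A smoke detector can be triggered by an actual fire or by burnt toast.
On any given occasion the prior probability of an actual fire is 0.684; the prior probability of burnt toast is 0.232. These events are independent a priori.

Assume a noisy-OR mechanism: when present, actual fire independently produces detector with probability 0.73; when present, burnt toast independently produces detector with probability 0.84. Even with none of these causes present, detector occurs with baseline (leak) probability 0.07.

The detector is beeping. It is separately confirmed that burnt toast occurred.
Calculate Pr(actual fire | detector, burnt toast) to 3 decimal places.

Under noisy-OR, P(detector | causes) = 1 − (1−0.07)·∏(1−qᵢ) over the active causes.
Weight on actual fire=true, given the evidence: 0.959824·0.684 = 0.656520
Denominator P(detector | burnt toast): 0.8512·0.316 + 0.959824·0.684 = 0.925499
Posterior = 0.656520 / 0.925499 ≈ 0.709

Pr(actual fire | detector, burnt toast) ≈ 0.709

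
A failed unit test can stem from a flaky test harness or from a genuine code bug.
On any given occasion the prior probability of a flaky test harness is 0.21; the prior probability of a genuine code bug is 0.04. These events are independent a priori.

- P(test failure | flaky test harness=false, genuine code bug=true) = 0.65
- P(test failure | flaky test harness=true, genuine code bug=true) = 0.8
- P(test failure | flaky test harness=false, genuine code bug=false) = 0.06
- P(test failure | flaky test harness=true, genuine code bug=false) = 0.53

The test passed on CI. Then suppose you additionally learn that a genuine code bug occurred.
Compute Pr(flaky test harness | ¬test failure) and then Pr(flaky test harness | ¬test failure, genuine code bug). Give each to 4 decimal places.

For the numerator, keep only flaky test harness=true terms: 0.094752 + 0.001680 = 0.096432
Normalizer over all consistent configurations: 0.94·0.79·0.96 + 0.35·0.79·0.04 + 0.47·0.21·0.96 + 0.2·0.21·0.04 = 0.820388
P(flaky test harness | ¬test failure) = 0.096432/0.820388 ≈ 0.1175

Now also conditioning on genuine code bug=true:
Weight on flaky test harness=true, given the evidence: 0.2×0.21 = 0.042000
The normalizing constant is 0.35×0.79 + 0.2×0.21 = 0.318500
Posterior = 0.042000 / 0.318500 ≈ 0.1319

Pr(flaky test harness | ¬test failure) ≈ 0.1175; Pr(flaky test harness | ¬test failure, genuine code bug) ≈ 0.1319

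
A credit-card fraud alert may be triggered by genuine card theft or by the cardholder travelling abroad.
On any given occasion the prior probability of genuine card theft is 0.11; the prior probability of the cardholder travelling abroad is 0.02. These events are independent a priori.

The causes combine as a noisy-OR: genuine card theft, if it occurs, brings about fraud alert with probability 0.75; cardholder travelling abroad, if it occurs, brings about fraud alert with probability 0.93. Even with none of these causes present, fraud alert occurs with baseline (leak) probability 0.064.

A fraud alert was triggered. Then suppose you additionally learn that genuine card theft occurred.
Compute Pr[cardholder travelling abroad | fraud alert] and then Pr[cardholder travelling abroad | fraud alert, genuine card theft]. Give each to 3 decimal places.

Under noisy-OR, P(fraud alert | causes) = 1 − (1−0.064)·∏(1−qᵢ) over the active causes.
Sum P(fraud alert|·) weighted by the priors over the 4 (genuine card theft, cardholder travelling abroad) configurations:
  P(fraud alert) = 0.064·0.89·0.98 + 0.93448·0.89·0.02 + 0.766·0.11·0.98 + 0.98362·0.11·0.02
        = 0.055821 + 0.016634 + 0.082575 + 0.002164 = 0.157194
The terms with cardholder travelling abroad present sum to 0.018798, so
  P(cardholder travelling abroad | fraud alert) = 0.018798 / 0.157194 ≈ 0.120

With the extra evidence:
Sum P(fraud alert|·) weighted by the priors over both values of cardholder travelling abroad:
  P(fraud alert | genuine card theft) = 0.766*0.98 + 0.98362*0.02
        = 0.750680 + 0.019672 = 0.770352
Configurations with cardholder travelling abroad contribute 0.019672, so
  P(cardholder travelling abroad | fraud alert, genuine card theft) = 0.019672 / 0.770352 ≈ 0.026
This is intercausal reasoning (explaining away): once genuine card theft accounts for the fraud alert, cardholder travelling abroad becomes less likely.

Pr[cardholder travelling abroad | fraud alert] ≈ 0.120; Pr[cardholder travelling abroad | fraud alert, genuine card theft] ≈ 0.026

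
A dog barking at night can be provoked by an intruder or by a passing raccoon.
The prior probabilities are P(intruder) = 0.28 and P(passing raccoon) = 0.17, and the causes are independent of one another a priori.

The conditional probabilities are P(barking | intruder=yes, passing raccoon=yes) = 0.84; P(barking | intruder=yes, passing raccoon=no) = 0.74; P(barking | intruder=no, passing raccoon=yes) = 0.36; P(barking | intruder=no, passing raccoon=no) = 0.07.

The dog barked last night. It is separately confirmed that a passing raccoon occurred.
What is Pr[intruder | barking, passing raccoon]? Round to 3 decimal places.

By total probability over both values of intruder:
  P(barking | passing raccoon) = 0.36·0.72 + 0.84·0.28
        = 0.259200 + 0.235200 = 0.494400
Keeping only the intruder-present terms gives 0.235200, so
  P(intruder | barking, passing raccoon) = 0.235200 / 0.494400 ≈ 0.476

Pr[intruder | barking, passing raccoon] ≈ 0.476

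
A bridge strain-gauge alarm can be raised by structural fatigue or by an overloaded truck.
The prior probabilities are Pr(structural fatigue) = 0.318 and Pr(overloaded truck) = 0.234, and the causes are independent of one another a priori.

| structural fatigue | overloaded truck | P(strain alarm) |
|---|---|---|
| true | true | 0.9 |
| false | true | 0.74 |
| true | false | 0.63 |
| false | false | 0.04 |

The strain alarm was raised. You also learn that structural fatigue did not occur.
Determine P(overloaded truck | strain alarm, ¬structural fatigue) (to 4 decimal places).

P(strain alarm | ¬structural fatigue) = 0.04×0.766 + 0.74×0.234 = 0.030640 + 0.173160 = 0.203800
Restricting to configurations with overloaded truck present: 0.74×0.234 = 0.173160.
So P(overloaded truck | strain alarm, ¬structural fatigue) = 0.173160/0.203800 ≈ 0.8497.

P(overloaded truck | strain alarm, ¬structural fatigue) ≈ 0.8497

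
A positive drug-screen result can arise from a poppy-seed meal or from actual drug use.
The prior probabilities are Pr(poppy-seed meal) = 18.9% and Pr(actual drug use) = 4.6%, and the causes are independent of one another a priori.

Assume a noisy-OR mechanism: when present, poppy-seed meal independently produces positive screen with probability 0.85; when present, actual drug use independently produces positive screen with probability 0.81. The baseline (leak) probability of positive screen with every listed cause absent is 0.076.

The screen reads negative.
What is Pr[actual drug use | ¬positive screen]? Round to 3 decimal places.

Pr[actual drug use | ¬positive screen] ≈ 0.009

Under noisy-OR, P(positive screen | causes) = 1 − (1−0.076)·∏(1−qᵢ) over the active causes.
Sum P(¬positive screen|·) weighted by the priors over the 4 (poppy-seed meal, actual drug use) configurations:
  P(¬positive screen) = 0.924×0.811×0.954 + 0.17556×0.811×0.046 + 0.1386×0.189×0.954 + 0.026334×0.189×0.046
        = 0.714893 + 0.006549 + 0.024990 + 0.000229 = 0.746661
Configurations with actual drug use contribute 0.006778, so
  P(actual drug use | ¬positive screen) = 0.006778 / 0.746661 ≈ 0.009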